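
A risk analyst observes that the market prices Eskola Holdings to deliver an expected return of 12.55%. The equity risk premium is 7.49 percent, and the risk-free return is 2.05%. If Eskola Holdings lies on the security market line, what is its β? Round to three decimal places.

β = (E(R) − R_f) / MRP = (12.55% − 2.05%) / 7.49% = 10.50% / 7.49% = 1.402

1.402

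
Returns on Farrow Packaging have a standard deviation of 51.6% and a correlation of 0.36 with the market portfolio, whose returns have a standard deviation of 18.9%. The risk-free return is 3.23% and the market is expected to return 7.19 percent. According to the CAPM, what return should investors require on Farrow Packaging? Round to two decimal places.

7.12%

β = ρ × σ_i / σ_m = 0.36 × 51.6% / 18.9% = 0.9829
MRP = 7.19% − 3.23% = 3.96%
E(R) = 3.23% + 0.9829 × 3.96% = 7.12%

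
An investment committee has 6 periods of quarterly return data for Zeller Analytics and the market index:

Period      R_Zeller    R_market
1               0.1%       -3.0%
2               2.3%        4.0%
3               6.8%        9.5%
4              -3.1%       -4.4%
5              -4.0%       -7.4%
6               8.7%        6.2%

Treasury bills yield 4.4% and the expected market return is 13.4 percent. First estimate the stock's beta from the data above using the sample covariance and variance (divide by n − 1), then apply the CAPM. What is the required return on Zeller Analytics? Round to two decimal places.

10.91%

Mean R_i = (0.1 + 2.3 + 6.8 − 3.1 − 4.0 + 8.7) / 6 = 1.8000%
Mean R_m = (-3.0 + 4.0 + 9.5 − 4.4 − 7.4 + 6.2) / 6 = 0.8167%
Σ(R_i − R̄_i)(R_m − R̄_m) = 161.8600  ⇒  Cov = 161.8600 / 5 = 32.3720
Σ(R_m − R̄_m)² = 223.8083  ⇒  Var(R_m) = 223.8083 / 5 = 44.7617
β = Cov / Var(R_m) = 32.3720 / 44.7617 = 0.7232
MRP = 13.4% − 4.4% = 9.00%
E(R) = R_f + β × MRP = 4.4% + 0.7232 × 9.0% = 10.91%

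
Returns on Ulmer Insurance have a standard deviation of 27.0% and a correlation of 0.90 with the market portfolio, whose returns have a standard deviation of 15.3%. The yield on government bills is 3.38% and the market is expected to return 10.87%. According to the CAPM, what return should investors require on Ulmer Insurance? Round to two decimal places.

15.28%

β = ρ × σ_i / σ_m = 0.90 × 27.0% / 15.3% = 1.5882
MRP = 10.87% − 3.38% = 7.49%
E(R) = 3.38% + 1.5882 × 7.49% = 15.28%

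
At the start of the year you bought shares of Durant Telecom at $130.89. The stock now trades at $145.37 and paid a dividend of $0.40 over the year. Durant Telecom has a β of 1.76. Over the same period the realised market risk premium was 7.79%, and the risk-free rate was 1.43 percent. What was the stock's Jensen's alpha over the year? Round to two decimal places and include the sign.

Realised HPR = (P1 + D1 − P0) / P0 = (145.37 + 0.40 − 130.89) / 130.89 = 14.88 / 130.89 = 11.3683%
CAPM required = R_f + β·MRP = 1.43% + 1.76 × 7.79% = 15.1404%
α = realised − required = 11.3683% − 15.1404% = -3.77%

-3.77%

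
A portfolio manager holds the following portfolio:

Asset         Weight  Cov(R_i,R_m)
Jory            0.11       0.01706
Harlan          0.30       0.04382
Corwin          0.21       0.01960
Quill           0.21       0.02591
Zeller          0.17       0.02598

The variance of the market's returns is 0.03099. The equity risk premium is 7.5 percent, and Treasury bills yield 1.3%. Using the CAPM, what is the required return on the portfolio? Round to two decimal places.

8.32%

β_Jory = 0.01706 / 0.03099 = 0.5505
β_Harlan = 0.04382 / 0.03099 = 1.4140
β_Corwin = 0.01960 / 0.03099 = 0.6325
β_Quill = 0.02591 / 0.03099 = 0.8361
β_Zeller = 0.02598 / 0.03099 = 0.8383
β_P = Σ w_i β_i = 0.11×0.5505 + 0.30×1.4140 + 0.21×0.6325 + 0.21×0.8361 + 0.17×0.8383 = 0.9357
E(R_P) = R_f + β_P × MRP = 1.3% + 0.9357 × 7.5% = 8.32%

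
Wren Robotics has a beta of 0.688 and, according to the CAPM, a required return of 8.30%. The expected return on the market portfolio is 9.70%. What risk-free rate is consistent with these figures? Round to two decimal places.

5.21%

E(R) = R_f + β(E(R_m) − R_f) = R_f(1 − β) + β·E(R_m)
8.30% = R_f × (1 − 0.688) + 0.688 × 9.70%
8.30% = R_f × 0.312 + 6.67360%
R_f = (8.30% − 6.67360%) / 0.312 = 5.21%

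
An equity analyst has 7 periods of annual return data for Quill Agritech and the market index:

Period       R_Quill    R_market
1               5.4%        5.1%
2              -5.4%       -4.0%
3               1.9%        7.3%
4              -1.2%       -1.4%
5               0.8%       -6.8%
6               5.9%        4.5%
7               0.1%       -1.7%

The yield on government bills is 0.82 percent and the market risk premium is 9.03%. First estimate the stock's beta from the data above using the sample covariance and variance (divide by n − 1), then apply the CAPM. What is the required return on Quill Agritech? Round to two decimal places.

Mean R_i = (5.4 − 5.4 + 1.9 − 1.2 + 0.8 + 5.9 + 0.1) / 7 = 1.0714%
Mean R_m = (5.1 − 4.0 + 7.3 − 1.4 − 6.8 + 4.5 − 1.7) / 7 = 0.4286%
Σ(R_i − R̄_i)(R_m − R̄_m) = 82.4157  ⇒  Cov = 82.4157 / 6 = 13.7360
Σ(R_m − R̄_m)² = 165.3543  ⇒  Var(R_m) = 165.3543 / 6 = 27.5591
β = Cov / Var(R_m) = 13.7360 / 27.5591 = 0.4984
E(R) = R_f + β × MRP = 0.82% + 0.4984 × 9.03% = 5.32%

5.32%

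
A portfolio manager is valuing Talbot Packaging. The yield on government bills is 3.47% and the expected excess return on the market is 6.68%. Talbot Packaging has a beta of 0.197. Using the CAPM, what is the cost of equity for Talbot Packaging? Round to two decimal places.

4.79%

E(R) = R_f + β × MRP = 3.47% + 0.197 × 6.68% = 4.79%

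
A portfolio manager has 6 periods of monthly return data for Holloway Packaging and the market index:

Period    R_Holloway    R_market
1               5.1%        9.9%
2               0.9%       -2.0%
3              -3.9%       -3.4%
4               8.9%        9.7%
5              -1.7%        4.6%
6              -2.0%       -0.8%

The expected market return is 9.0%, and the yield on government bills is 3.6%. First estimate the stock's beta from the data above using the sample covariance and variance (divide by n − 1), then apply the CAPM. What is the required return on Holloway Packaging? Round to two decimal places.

Mean R_i = (5.1 + 0.9 − 3.9 + 8.9 − 1.7 − 2.0) / 6 = 1.2167%
Mean R_m = (9.9 − 2.0 − 3.4 + 9.7 + 4.6 − 0.8) / 6 = 3.0000%
Σ(R_i − R̄_i)(R_m − R̄_m) = 120.1600  ⇒  Cov = 120.1600 / 5 = 24.0320
Σ(R_m − R̄_m)² = 175.4600  ⇒  Var(R_m) = 175.4600 / 5 = 35.0920
β = Cov / Var(R_m) = 24.0320 / 35.0920 = 0.6848
MRP = 9.0% − 3.6% = 5.40%
E(R) = R_f + β × MRP = 3.6% + 0.6848 × 5.4% = 7.30%

7.30%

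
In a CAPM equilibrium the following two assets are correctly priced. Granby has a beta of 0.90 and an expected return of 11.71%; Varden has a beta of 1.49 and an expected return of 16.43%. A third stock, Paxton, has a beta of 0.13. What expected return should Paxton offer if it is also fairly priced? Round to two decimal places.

5.55%

MRP (SML slope) = (16.43% − 11.71%) / (1.49 − 0.90) = 4.72% / 0.59 = 8.0000%
R_f (intercept) = 11.71% − 0.90 × 8.0000% = 4.5100%
E(R_Paxton) = R_f + β × MRP = 4.5100% + 0.13 × 8.0000% = 5.55%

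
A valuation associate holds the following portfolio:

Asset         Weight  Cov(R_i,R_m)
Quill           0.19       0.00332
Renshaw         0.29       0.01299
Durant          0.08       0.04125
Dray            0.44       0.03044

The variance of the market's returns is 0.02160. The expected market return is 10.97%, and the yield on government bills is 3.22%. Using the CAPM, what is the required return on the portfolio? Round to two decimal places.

10.79%

β_Quill = 0.00332 / 0.02160 = 0.1537
β_Renshaw = 0.01299 / 0.02160 = 0.6014
β_Durant = 0.04125 / 0.02160 = 1.9097
β_Dray = 0.03044 / 0.02160 = 1.4093
β_P = Σ w_i β_i = 0.19×0.1537 + 0.29×0.6014 + 0.08×1.9097 + 0.44×1.4093 = 0.9765
MRP = 10.97% − 3.22% = 7.75%
E(R_P) = R_f + β_P × MRP = 3.22% + 0.9765 × 7.75% = 10.79%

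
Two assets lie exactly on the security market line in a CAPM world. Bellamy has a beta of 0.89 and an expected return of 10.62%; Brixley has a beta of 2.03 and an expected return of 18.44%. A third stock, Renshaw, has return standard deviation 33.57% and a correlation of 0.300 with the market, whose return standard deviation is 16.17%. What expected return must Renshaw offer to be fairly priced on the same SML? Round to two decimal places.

8.79%

MRP = (18.44% − 10.62%) / (2.03 − 0.89) = 6.8596%
R_f = 10.62% − 0.89 × 6.8596% = 4.5150%
β_Renshaw = ρ·σ_i/σ_m = 0.300 × 33.57 / 16.17 = 0.6228
E(R_Renshaw) = R_f + β × MRP = 4.5150% + 0.6228 × 6.8596% = 8.79%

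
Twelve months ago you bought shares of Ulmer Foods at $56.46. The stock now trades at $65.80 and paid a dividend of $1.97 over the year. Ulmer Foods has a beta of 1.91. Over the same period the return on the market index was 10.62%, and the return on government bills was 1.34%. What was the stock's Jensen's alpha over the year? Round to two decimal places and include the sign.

Realised HPR = (P1 + D1 − P0) / P0 = (65.80 + 1.97 − 56.46) / 56.46 = 11.31 / 56.46 = 20.0319%
MRP = 10.62% − 1.34% = 9.28%
CAPM required = R_f + β·MRP = 1.34% + 1.91 × 9.28% = 19.0648%
α = realised − required = 20.0319% − 19.0648% = +0.97%

+0.97%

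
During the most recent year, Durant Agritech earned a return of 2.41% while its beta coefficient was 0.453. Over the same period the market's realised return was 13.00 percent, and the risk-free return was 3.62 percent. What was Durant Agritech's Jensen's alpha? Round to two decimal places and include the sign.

-5.46%

Market excess return = 13.00% − 3.62% = 9.38%
CAPM benchmark = R_f + β(R_m − R_f) = 3.62% + 0.453 × 9.38% = 7.86914%
α = actual − benchmark = 2.41% − 7.86914% = -5.46%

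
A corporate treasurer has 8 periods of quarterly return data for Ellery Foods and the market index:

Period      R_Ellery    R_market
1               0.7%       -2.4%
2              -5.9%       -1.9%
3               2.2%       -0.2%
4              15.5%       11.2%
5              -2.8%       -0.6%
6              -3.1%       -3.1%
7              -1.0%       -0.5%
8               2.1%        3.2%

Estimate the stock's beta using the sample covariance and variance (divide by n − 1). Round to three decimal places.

Mean R_i = (0.7 − 5.9 + 2.2 + 15.5 − 2.8 − 3.1 − 1.0 + 2.1) / 8 = 0.9625%
Mean R_m = (-2.4 − 1.9 − 0.2 + 11.2 − 0.6 − 3.1 − 0.5 + 3.2) / 8 = 0.7125%
Σ(R_i − R̄_i)(R_m − R̄_m) = 195.7138  ⇒  Cov = 195.7138 / 7 = 27.9591
Σ(R_m − R̄_m)² = 151.2488  ⇒  Var(R_m) = 151.2488 / 7 = 21.6070
β = Cov / Var(R_m) = 27.9591 / 21.6070 = 1.2940

1.294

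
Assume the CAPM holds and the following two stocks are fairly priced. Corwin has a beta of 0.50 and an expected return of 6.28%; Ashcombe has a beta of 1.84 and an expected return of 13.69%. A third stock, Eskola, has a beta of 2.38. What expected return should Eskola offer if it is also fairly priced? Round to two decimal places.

16.68%

MRP (SML slope) = (13.69% − 6.28%) / (1.84 − 0.50) = 7.41% / 1.34 = 5.5299%
R_f (intercept) = 6.28% − 0.50 × 5.5299% = 3.5151%
E(R_Eskola) = R_f + β × MRP = 3.5151% + 2.38 × 5.5299% = 16.68%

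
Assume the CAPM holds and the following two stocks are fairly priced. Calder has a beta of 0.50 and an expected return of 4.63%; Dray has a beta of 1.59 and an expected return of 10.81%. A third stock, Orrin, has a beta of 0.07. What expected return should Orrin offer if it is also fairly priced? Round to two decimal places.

2.19%

MRP (SML slope) = (10.81% − 4.63%) / (1.59 − 0.50) = 6.18% / 1.09 = 5.6697%
R_f (intercept) = 4.63% − 0.50 × 5.6697% = 1.7952%
E(R_Orrin) = R_f + β × MRP = 1.7952% + 0.07 × 5.6697% = 2.19%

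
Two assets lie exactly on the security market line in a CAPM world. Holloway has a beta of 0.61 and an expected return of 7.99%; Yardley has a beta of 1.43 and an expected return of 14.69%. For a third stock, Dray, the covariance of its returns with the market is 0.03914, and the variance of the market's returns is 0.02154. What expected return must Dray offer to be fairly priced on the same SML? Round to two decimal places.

17.85%

MRP = (14.69% − 7.99%) / (1.43 − 0.61) = 8.1707%
R_f = 7.99% − 0.61 × 8.1707% = 3.0059%
β_Dray = Cov / Var(R_m) = 0.03914 / 0.02154 = 1.8171
E(R_Dray) = R_f + β × MRP = 3.0059% + 1.8171 × 8.1707% = 17.85%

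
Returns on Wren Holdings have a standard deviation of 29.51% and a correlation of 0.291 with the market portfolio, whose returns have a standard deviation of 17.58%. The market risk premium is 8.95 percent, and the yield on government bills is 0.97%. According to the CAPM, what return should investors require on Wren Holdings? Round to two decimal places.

β = ρ × σ_i / σ_m = 0.291 × 29.51% / 17.58% = 0.4885
E(R) = 0.97% + 0.4885 × 8.95% = 5.34%

5.34%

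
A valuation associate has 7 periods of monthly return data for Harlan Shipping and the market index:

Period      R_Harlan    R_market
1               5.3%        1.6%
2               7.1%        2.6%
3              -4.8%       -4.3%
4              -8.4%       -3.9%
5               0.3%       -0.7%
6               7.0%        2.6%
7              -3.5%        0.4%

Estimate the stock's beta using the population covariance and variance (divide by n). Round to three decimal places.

Mean R_i = (5.3 + 7.1 − 4.8 − 8.4 + 0.3 + 7.0 − 3.5) / 7 = 0.4286%
Mean R_m = (1.6 + 2.6 − 4.3 − 3.9 − 0.7 + 2.6 + 0.4) / 7 = -0.2429%
Σ(R_i − R̄_i)(R_m − R̄_m) = 97.6586  ⇒  Cov = 97.6586 / 7 = 13.9512
Σ(R_m − R̄_m)² = 50.0171  ⇒  Var(R_m) = 50.0171 / 7 = 7.1453
β = Cov / Var(R_m) = 13.9512 / 7.1453 = 1.9525

1.953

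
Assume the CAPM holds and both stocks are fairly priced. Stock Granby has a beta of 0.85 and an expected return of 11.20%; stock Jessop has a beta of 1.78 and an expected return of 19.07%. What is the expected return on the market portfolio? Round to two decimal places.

Both satisfy E(R) = R_f + β·MRP, so the slope of the SML is
MRP = (19.07% − 11.20%) / (1.78 − 0.85) = 7.87% / 0.93 = 8.4624%
R_f = E(R_Granby) − β_Granby·MRP = 11.20% − 0.85 × 8.4624% = 4.0070%
E(R_m) = R_f + MRP = 4.0070% + 8.4624% = 12.47%

12.47%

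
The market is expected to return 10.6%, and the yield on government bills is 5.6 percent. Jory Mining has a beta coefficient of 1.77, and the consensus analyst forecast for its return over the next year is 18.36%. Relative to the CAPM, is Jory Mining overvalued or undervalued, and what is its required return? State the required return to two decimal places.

MRP = 10.6% − 5.6% = 5.00%
Required return = R_f + β·MRP = 5.6% + 1.77 × 5.0% = 14.45%
Forecast 18.36% > required 14.45% → the stock plots above the SML → undervalued.

Undervalued; required return 14.45%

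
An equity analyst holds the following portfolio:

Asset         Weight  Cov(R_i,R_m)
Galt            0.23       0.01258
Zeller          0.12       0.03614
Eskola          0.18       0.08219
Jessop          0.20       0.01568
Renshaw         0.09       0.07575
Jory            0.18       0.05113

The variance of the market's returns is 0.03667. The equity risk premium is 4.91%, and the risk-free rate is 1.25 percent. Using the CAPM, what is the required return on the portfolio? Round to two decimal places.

6.76%

β_Galt = 0.01258 / 0.03667 = 0.3431
β_Zeller = 0.03614 / 0.03667 = 0.9855
β_Eskola = 0.08219 / 0.03667 = 2.2413
β_Jessop = 0.01568 / 0.03667 = 0.4276
β_Renshaw = 0.07575 / 0.03667 = 2.0657
β_Jory = 0.05113 / 0.03667 = 1.3943
β_P = Σ w_i β_i = 0.23×0.3431 + 0.12×0.9855 + 0.18×2.2413 + 0.20×0.4276 + 0.09×2.0657 + 0.18×1.3943 = 1.1230
E(R_P) = R_f + β_P × MRP = 1.25% + 1.1230 × 4.91% = 6.76%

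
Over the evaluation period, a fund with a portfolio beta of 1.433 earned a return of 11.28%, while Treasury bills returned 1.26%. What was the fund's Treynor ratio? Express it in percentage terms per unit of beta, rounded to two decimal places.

Treynor = (R_P − R_f) / β_P = (11.28% − 1.26%) / 1.4330 = 10.02% / 1.4330 = 6.99%

6.99%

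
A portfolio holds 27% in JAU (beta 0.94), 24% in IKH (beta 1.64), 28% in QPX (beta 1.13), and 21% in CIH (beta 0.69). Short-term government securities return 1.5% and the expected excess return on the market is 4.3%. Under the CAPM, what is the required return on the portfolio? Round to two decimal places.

6.27%

β_P = Σ w_i β_i = 0.27×0.94 + 0.24×1.64 + 0.28×1.13 + 0.21×0.69 = 1.1087
E(R_P) = R_f + β_P × MRP = 1.5% + 1.1087 × 4.3% = 6.27%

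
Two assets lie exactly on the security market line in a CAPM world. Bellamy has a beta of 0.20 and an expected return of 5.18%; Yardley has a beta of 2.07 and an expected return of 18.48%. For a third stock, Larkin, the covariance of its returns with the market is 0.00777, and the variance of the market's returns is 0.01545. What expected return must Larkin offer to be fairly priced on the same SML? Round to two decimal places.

7.33%

MRP = (18.48% − 5.18%) / (2.07 − 0.20) = 7.1123%
R_f = 5.18% − 0.20 × 7.1123% = 3.7575%
β_Larkin = Cov / Var(R_m) = 0.00777 / 0.01545 = 0.5029
E(R_Larkin) = R_f + β × MRP = 3.7575% + 0.5029 × 7.1123% = 7.33%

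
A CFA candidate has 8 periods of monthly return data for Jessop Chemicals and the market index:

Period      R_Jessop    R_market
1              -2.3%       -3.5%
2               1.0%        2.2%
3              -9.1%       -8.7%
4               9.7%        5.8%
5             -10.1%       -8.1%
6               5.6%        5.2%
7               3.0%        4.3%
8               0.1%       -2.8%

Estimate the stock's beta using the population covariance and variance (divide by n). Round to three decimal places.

Mean R_i = (-2.3 + 1.0 − 9.1 + 9.7 − 10.1 + 5.6 + 3.0 + 0.1) / 8 = -0.2625%
Mean R_m = (-3.5 + 2.2 − 8.7 + 5.8 − 8.1 + 5.2 + 4.3 − 2.8) / 8 = -0.7000%
Σ(R_i − R̄_i)(R_m − R̄_m) = 267.7600  ⇒  Cov = 267.7600 / 8 = 33.4700
Σ(R_m − R̄_m)² = 241.4800  ⇒  Var(R_m) = 241.4800 / 8 = 30.1850
β = Cov / Var(R_m) = 33.4700 / 30.1850 = 1.1088

1.109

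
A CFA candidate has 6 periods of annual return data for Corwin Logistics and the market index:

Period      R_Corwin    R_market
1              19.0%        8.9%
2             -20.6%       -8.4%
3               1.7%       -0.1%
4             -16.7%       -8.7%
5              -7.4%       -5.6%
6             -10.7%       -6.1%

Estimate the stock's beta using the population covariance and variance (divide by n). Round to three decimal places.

Mean R_i = (19.0 − 20.6 + 1.7 − 16.7 − 7.4 − 10.7) / 6 = -5.7833%
Mean R_m = (8.9 − 8.4 − 0.1 − 8.7 − 5.6 − 6.1) / 6 = -3.3333%
Σ(R_i − R̄_i)(R_m − R̄_m) = 478.3033  ⇒  Cov = 478.3033 / 6 = 79.7172
Σ(R_m − R̄_m)² = 227.3733  ⇒  Var(R_m) = 227.3733 / 6 = 37.8956
β = Cov / Var(R_m) = 79.7172 / 37.8956 = 2.1036

2.104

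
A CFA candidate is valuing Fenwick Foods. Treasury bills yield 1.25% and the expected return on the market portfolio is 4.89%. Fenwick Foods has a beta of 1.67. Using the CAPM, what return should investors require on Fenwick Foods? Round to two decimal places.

7.33%

Market risk premium = E(R_m) − R_f = 4.89% − 1.25% = 3.64%
E(R) = R_f + β × MRP = 1.25% + 1.67 × 3.64% = 7.33%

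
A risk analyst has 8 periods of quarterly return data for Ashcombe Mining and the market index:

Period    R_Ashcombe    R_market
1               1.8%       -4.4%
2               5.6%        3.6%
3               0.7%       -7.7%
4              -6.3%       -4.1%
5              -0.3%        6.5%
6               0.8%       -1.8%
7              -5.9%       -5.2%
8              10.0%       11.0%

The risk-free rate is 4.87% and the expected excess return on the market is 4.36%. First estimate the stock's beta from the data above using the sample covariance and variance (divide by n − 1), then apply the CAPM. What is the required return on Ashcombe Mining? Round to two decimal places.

7.35%

Mean R_i = (1.8 + 5.6 + 0.7 − 6.3 − 0.3 + 0.8 − 5.9 + 10.0) / 8 = 0.8000%
Mean R_m = (-4.4 + 3.6 − 7.7 − 4.1 + 6.5 − 1.8 − 5.2 + 11.0) / 8 = -0.2625%
Σ(R_i − R̄_i)(R_m − R̄_m) = 171.6500  ⇒  Cov = 171.6500 / 7 = 24.5214
Σ(R_m − R̄_m)² = 301.3988  ⇒  Var(R_m) = 301.3988 / 7 = 43.0570
β = Cov / Var(R_m) = 24.5214 / 43.0570 = 0.5695
E(R) = R_f + β × MRP = 4.87% + 0.5695 × 4.36% = 7.35%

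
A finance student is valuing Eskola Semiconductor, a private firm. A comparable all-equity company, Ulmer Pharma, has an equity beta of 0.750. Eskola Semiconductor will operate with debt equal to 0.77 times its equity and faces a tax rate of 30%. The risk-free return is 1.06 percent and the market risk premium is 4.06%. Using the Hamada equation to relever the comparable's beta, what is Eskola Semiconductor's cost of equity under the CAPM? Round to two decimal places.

β_L = β_U × [1 + (1 − t)(D/E)] = 0.750 × [1 + (1 − 0.30) × 0.77]
    = 0.750 × [1 + 0.70 × 0.77] = 0.750 × 1.5390 = 1.1543
E(R) = R_f + β_L × MRP = 1.06% + 1.1543 × 4.06% = 5.75%

5.75%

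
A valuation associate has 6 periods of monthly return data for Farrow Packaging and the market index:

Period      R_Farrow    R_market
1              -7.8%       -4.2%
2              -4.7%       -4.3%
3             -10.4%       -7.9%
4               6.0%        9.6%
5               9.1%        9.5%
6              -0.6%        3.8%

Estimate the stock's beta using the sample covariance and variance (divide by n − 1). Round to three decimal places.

Mean R_i = (-7.8 − 4.7 − 10.4 + 6.0 + 9.1 − 0.6) / 6 = -1.4000%
Mean R_m = (-4.2 − 4.3 − 7.9 + 9.6 + 9.5 + 3.8) / 6 = 1.0833%
Σ(R_i − R̄_i)(R_m − R̄_m) = 286.0000  ⇒  Cov = 286.0000 / 5 = 57.2000
Σ(R_m − R̄_m)² = 288.3483  ⇒  Var(R_m) = 288.3483 / 5 = 57.6697
β = Cov / Var(R_m) = 57.2000 / 57.6697 = 0.9919

0.992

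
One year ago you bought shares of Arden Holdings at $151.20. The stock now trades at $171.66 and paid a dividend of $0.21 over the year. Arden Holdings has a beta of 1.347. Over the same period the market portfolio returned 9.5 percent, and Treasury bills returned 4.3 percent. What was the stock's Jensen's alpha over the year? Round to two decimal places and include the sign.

+2.37%

Realised HPR = (P1 + D1 − P0) / P0 = (171.66 + 0.21 − 151.20) / 151.20 = 20.67 / 151.20 = 13.6706%
MRP = 9.5% − 4.3% = 5.20%
CAPM required = R_f + β·MRP = 4.3% + 1.347 × 5.2% = 11.3044%
α = realised − required = 13.6706% − 11.3044% = +2.37%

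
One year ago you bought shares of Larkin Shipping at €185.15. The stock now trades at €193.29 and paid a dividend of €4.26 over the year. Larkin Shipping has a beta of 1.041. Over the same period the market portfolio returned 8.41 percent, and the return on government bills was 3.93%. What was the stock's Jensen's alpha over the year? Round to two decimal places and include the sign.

Realised HPR = (P1 + D1 − P0) / P0 = (193.29 + 4.26 − 185.15) / 185.15 = 12.40 / 185.15 = 6.6973%
MRP = 8.41% − 3.93% = 4.48%
CAPM required = R_f + β·MRP = 3.93% + 1.041 × 4.48% = 8.59368%
α = realised − required = 6.6973% − 8.59368% = -1.90%

-1.90%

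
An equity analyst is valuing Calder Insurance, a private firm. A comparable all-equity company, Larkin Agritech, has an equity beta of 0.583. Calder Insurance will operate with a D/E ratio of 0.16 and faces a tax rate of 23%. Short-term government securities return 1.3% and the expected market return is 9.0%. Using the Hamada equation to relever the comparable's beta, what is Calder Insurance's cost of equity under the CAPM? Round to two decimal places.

β_L = β_U × [1 + (1 − t)(D/E)] = 0.583 × [1 + (1 − 0.23) × 0.16]
    = 0.583 × [1 + 0.77 × 0.16] = 0.583 × 1.1232 = 0.6548
MRP = 9.0% − 1.3% = 7.70%
E(R) = R_f + β_L × MRP = 1.3% + 0.6548 × 7.7% = 6.34%

6.34%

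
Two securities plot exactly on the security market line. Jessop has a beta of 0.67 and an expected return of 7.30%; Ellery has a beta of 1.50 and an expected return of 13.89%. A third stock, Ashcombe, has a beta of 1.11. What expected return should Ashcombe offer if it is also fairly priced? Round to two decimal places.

MRP (SML slope) = (13.89% − 7.30%) / (1.50 − 0.67) = 6.59% / 0.83 = 7.9398%
R_f (intercept) = 7.30% − 0.67 × 7.9398% = 1.9803%
E(R_Ashcombe) = R_f + β × MRP = 1.9803% + 1.11 × 7.9398% = 10.79%

10.79%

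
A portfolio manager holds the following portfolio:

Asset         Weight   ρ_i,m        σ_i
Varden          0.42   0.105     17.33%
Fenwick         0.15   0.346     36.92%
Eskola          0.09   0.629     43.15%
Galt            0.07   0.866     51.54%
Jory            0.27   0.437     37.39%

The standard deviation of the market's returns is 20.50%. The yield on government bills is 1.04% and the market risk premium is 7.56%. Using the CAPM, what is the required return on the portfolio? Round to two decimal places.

β_Varden = 0.105 × 17.33% / 20.50% = 0.0888
β_Fenwick = 0.346 × 36.92% / 20.50% = 0.6231
β_Eskola = 0.629 × 43.15% / 20.50% = 1.3240
β_Galt = 0.866 × 51.54% / 20.50% = 2.1773
β_Jory = 0.437 × 37.39% / 20.50% = 0.7970
β_P = Σ w_i β_i = 0.42×0.0888 + 0.15×0.6231 + 0.09×1.3240 + 0.07×2.1773 + 0.27×0.7970 = 0.6175
E(R_P) = R_f + β_P × MRP = 1.04% + 0.6175 × 7.56% = 5.71%

5.71%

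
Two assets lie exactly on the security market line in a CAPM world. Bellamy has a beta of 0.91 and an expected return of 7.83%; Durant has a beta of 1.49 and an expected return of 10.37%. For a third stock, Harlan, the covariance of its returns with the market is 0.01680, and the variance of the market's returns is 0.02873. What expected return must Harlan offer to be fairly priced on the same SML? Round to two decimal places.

MRP = (10.37% − 7.83%) / (1.49 − 0.91) = 4.3793%
R_f = 7.83% − 0.91 × 4.3793% = 3.8448%
β_Harlan = Cov / Var(R_m) = 0.01680 / 0.02873 = 0.5848
E(R_Harlan) = R_f + β × MRP = 3.8448% + 0.5848 × 4.3793% = 6.41%

6.41%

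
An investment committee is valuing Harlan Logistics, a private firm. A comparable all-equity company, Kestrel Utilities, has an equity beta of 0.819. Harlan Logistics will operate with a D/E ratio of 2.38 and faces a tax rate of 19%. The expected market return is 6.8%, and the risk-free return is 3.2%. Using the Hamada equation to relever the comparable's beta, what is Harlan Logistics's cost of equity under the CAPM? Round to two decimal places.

β_L = β_U × [1 + (1 − t)(D/E)] = 0.819 × [1 + (1 − 0.19) × 2.38]
    = 0.819 × [1 + 0.81 × 2.38] = 0.819 × 2.9278 = 2.3979
MRP = 6.8% − 3.2% = 3.60%
E(R) = R_f + β_L × MRP = 3.2% + 2.3979 × 3.6% = 11.83%

11.83%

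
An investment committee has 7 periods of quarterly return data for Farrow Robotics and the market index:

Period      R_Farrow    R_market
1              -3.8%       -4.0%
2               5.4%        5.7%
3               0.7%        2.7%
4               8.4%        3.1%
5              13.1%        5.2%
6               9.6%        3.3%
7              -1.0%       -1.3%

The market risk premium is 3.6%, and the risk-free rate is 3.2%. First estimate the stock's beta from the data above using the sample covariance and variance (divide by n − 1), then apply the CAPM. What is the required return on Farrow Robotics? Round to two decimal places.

Mean R_i = (-3.8 + 5.4 + 0.7 + 8.4 + 13.1 + 9.6 − 1.0) / 7 = 4.6286%
Mean R_m = (-4.0 + 5.7 + 2.7 + 3.1 + 5.2 + 3.3 − 1.3) / 7 = 2.1000%
Σ(R_i − R̄_i)(R_m − R̄_m) = 106.9700  ⇒  Cov = 106.9700 / 6 = 17.8283
Σ(R_m − R̄_m)² = 74.1400  ⇒  Var(R_m) = 74.1400 / 6 = 12.3567
β = Cov / Var(R_m) = 17.8283 / 12.3567 = 1.4428
E(R) = R_f + β × MRP = 3.2% + 1.4428 × 3.6% = 8.39%

8.39%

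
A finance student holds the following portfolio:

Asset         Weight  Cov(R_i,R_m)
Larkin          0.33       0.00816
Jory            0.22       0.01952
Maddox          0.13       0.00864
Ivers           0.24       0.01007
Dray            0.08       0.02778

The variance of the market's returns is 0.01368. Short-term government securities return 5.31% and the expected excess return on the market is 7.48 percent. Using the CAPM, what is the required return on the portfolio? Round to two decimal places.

β_Larkin = 0.00816 / 0.01368 = 0.5965
β_Jory = 0.01952 / 0.01368 = 1.4269
β_Maddox = 0.00864 / 0.01368 = 0.6316
β_Ivers = 0.01007 / 0.01368 = 0.7361
β_Dray = 0.02778 / 0.01368 = 2.0307
β_P = Σ w_i β_i = 0.33×0.5965 + 0.22×1.4269 + 0.13×0.6316 + 0.24×0.7361 + 0.08×2.0307 = 0.9320
E(R_P) = R_f + β_P × MRP = 5.31% + 0.9320 × 7.48% = 12.28%

12.28%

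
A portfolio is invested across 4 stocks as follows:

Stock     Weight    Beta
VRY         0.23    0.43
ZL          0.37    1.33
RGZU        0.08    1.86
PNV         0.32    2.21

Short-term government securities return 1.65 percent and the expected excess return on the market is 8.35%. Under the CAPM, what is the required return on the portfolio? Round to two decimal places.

β_P = Σ w_i β_i = 0.23×0.43 + 0.37×1.33 + 0.08×1.86 + 0.32×2.21 = 1.4470
E(R_P) = R_f + β_P × MRP = 1.65% + 1.4470 × 8.35% = 13.73%

13.73%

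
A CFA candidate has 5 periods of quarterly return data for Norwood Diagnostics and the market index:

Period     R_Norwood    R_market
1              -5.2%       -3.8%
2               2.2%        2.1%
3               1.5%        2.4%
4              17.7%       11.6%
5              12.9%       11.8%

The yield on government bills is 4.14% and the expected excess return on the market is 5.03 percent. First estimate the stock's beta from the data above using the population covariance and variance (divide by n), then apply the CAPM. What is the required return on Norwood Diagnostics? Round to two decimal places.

Mean R_i = (-5.2 + 2.2 + 1.5 + 17.7 + 12.9) / 5 = 5.8200%
Mean R_m = (-3.8 + 2.1 + 2.4 + 11.6 + 11.8) / 5 = 4.8200%
Σ(R_i − R̄_i)(R_m − R̄_m) = 245.2580  ⇒  Cov = 245.2580 / 5 = 49.0516
Σ(R_m − R̄_m)² = 182.2480  ⇒  Var(R_m) = 182.2480 / 5 = 36.4496
β = Cov / Var(R_m) = 49.0516 / 36.4496 = 1.3457
E(R) = R_f + β × MRP = 4.14% + 1.3457 × 5.03% = 10.91%

10.91%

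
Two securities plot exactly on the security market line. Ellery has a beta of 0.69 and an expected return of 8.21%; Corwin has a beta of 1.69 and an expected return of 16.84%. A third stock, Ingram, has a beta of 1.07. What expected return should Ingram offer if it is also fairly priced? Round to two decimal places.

MRP (SML slope) = (16.84% − 8.21%) / (1.69 − 0.69) = 8.63% / 1.00 = 8.6300%
R_f (intercept) = 8.21% − 0.69 × 8.6300% = 2.2553%
E(R_Ingram) = R_f + β × MRP = 2.2553% + 1.07 × 8.6300% = 11.49%

11.49%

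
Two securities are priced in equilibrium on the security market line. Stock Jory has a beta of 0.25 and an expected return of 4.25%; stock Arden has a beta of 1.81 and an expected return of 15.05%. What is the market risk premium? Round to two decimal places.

Both satisfy E(R) = R_f + β·MRP, so the slope of the SML is
MRP = (15.05% − 4.25%) / (1.81 − 0.25) = 10.80% / 1.56 = 6.9231%

6.92%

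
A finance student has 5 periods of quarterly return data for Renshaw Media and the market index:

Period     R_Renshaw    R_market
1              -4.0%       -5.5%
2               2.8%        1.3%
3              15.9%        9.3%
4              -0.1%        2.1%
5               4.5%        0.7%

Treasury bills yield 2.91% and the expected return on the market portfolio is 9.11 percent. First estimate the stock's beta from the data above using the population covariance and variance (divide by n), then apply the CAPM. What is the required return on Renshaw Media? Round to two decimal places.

Mean R_i = (-4.0 + 2.8 + 15.9 − 0.1 + 4.5) / 5 = 3.8200%
Mean R_m = (-5.5 + 1.3 + 9.3 + 2.1 + 0.7) / 5 = 1.5800%
Σ(R_i − R̄_i)(R_m − R̄_m) = 146.2720  ⇒  Cov = 146.2720 / 5 = 29.2544
Σ(R_m − R̄_m)² = 110.8480  ⇒  Var(R_m) = 110.8480 / 5 = 22.1696
β = Cov / Var(R_m) = 29.2544 / 22.1696 = 1.3196
MRP = 9.11% − 2.91% = 6.20%
E(R) = R_f + β × MRP = 2.91% + 1.3196 × 6.20% = 11.09%

11.09%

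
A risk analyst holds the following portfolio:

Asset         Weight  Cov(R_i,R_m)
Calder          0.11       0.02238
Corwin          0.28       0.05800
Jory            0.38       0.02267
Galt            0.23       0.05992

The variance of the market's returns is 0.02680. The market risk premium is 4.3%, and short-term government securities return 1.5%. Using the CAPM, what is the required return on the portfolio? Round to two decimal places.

β_Calder = 0.02238 / 0.02680 = 0.8351
β_Corwin = 0.05800 / 0.02680 = 2.1642
β_Jory = 0.02267 / 0.02680 = 0.8459
β_Galt = 0.05992 / 0.02680 = 2.2358
β_P = Σ w_i β_i = 0.11×0.8351 + 0.28×2.1642 + 0.38×0.8459 + 0.23×2.2358 = 1.5335
E(R_P) = R_f + β_P × MRP = 1.5% + 1.5335 × 4.3% = 8.09%

8.09%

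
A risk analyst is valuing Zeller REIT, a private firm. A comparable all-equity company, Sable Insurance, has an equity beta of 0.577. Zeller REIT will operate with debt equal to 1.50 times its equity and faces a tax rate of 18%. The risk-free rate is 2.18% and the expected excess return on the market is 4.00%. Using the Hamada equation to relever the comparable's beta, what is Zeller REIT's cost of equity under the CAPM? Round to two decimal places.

β_L = β_U × [1 + (1 − t)(D/E)] = 0.577 × [1 + (1 − 0.18) × 1.50]
    = 0.577 × [1 + 0.82 × 1.50] = 0.577 × 2.2300 = 1.2867
E(R) = R_f + β_L × MRP = 2.18% + 1.2867 × 4.00% = 7.33%

7.33%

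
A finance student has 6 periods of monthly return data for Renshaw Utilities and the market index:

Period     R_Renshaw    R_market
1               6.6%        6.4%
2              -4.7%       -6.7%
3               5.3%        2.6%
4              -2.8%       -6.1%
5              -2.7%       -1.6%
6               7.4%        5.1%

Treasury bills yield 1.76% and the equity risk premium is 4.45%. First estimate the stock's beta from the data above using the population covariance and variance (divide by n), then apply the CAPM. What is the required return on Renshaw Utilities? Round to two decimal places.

Mean R_i = (6.6 − 4.7 + 5.3 − 2.8 − 2.7 + 7.4) / 6 = 1.5167%
Mean R_m = (6.4 − 6.7 + 2.6 − 6.1 − 1.6 + 5.1) / 6 = -0.0500%
Σ(R_i − R̄_i)(R_m − R̄_m) = 147.1050  ⇒  Cov = 147.1050 / 6 = 24.5175
Σ(R_m − R̄_m)² = 158.3750  ⇒  Var(R_m) = 158.3750 / 6 = 26.3958
β = Cov / Var(R_m) = 24.5175 / 26.3958 = 0.9288
E(R) = R_f + β × MRP = 1.76% + 0.9288 × 4.45% = 5.89%

5.89%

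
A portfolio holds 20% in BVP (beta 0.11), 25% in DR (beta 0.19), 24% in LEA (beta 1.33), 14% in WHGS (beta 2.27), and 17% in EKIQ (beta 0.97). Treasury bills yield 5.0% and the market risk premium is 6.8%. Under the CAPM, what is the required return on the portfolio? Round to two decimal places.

10.93%

β_P = Σ w_i β_i = 0.20×0.11 + 0.25×0.19 + 0.24×1.33 + 0.14×2.27 + 0.17×0.97 = 0.8714
E(R_P) = R_f + β_P × MRP = 5.0% + 0.8714 × 6.8% = 10.93%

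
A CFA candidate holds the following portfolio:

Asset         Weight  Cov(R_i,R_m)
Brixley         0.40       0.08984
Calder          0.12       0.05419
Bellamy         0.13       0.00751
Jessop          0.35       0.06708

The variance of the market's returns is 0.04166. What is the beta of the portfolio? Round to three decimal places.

1.606

β_Brixley = 0.08984 / 0.04166 = 2.1565
β_Calder = 0.05419 / 0.04166 = 1.3008
β_Bellamy = 0.00751 / 0.04166 = 0.1803
β_Jessop = 0.06708 / 0.04166 = 1.6102
β_P = Σ w_i β_i = 0.40×2.1565 + 0.12×1.3008 + 0.13×0.1803 + 0.35×1.6102 = 1.6057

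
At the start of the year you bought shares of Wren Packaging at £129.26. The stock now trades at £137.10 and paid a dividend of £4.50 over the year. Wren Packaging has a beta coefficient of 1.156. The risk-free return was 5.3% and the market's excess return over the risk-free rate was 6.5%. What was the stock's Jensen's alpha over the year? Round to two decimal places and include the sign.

Realised HPR = (P1 + D1 − P0) / P0 = (137.10 + 4.50 − 129.26) / 129.26 = 12.34 / 129.26 = 9.5467%
CAPM required = R_f + β·MRP = 5.3% + 1.156 × 6.5% = 12.8140%
α = realised − required = 9.5467% − 12.8140% = -3.27%

-3.27%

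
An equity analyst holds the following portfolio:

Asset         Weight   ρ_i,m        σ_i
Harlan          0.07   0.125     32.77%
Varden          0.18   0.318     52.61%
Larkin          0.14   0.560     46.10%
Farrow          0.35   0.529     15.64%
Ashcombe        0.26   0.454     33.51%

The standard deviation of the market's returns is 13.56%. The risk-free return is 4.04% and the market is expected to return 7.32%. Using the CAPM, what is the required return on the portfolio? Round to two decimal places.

β_Harlan = 0.125 × 32.77% / 13.56% = 0.3021
β_Varden = 0.318 × 52.61% / 13.56% = 1.2338
β_Larkin = 0.560 × 46.10% / 13.56% = 1.9038
β_Farrow = 0.529 × 15.64% / 13.56% = 0.6101
β_Ashcombe = 0.454 × 33.51% / 13.56% = 1.1219
β_P = Σ w_i β_i = 0.07×0.3021 + 0.18×1.2338 + 0.14×1.9038 + 0.35×0.6101 + 0.26×1.1219 = 1.0150
MRP = 7.32% − 4.04% = 3.28%
E(R_P) = R_f + β_P × MRP = 4.04% + 1.0150 × 3.28% = 7.37%

7.37%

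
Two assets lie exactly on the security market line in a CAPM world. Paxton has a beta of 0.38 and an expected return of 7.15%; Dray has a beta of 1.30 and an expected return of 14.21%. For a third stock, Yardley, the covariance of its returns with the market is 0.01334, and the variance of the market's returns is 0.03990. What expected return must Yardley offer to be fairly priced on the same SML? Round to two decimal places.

6.80%

MRP = (14.21% − 7.15%) / (1.30 − 0.38) = 7.6739%
R_f = 7.15% − 0.38 × 7.6739% = 4.2339%
β_Yardley = Cov / Var(R_m) = 0.01334 / 0.03990 = 0.3343
E(R_Yardley) = R_f + β × MRP = 4.2339% + 0.3343 × 7.6739% = 6.80%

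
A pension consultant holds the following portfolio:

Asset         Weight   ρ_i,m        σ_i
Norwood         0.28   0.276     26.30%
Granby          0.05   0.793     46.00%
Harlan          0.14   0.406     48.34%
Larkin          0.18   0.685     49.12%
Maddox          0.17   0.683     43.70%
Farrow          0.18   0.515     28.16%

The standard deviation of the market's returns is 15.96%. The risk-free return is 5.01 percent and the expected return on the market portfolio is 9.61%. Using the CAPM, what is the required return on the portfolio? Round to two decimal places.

β_Norwood = 0.276 × 26.30% / 15.96% = 0.4548
β_Granby = 0.793 × 46.00% / 15.96% = 2.2856
β_Harlan = 0.406 × 48.34% / 15.96% = 1.2297
β_Larkin = 0.685 × 49.12% / 15.96% = 2.1082
β_Maddox = 0.683 × 43.70% / 15.96% = 1.8701
β_Farrow = 0.515 × 28.16% / 15.96% = 0.9087
β_P = Σ w_i β_i = 0.28×0.4548 + 0.05×2.2856 + 0.14×1.2297 + 0.18×2.1082 + 0.17×1.8701 + 0.18×0.9087 = 1.2747
MRP = 9.61% − 5.01% = 4.60%
E(R_P) = R_f + β_P × MRP = 5.01% + 1.2747 × 4.60% = 10.87%

10.87%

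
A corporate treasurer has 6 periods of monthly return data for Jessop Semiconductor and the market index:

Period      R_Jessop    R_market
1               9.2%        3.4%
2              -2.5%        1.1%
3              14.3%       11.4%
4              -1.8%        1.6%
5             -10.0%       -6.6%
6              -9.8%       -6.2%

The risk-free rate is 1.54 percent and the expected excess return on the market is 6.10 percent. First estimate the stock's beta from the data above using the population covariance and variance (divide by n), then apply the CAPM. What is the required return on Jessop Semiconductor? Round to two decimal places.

Mean R_i = (9.2 − 2.5 + 14.3 − 1.8 − 10.0 − 9.8) / 6 = -0.1000%
Mean R_m = (3.4 + 1.1 + 11.4 + 1.6 − 6.6 − 6.2) / 6 = 0.7833%
Σ(R_i − R̄_i)(R_m − R̄_m) = 315.9000  ⇒  Cov = 315.9000 / 6 = 52.6500
Σ(R_m − R̄_m)² = 223.6083  ⇒  Var(R_m) = 223.6083 / 6 = 37.2681
β = Cov / Var(R_m) = 52.6500 / 37.2681 = 1.4127
E(R) = R_f + β × MRP = 1.54% + 1.4127 × 6.10% = 10.16%

10.16%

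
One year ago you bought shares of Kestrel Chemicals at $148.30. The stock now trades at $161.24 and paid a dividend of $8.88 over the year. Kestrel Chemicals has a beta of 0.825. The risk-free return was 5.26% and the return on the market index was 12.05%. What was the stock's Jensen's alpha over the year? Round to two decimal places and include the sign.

+3.85%

Realised HPR = (P1 + D1 − P0) / P0 = (161.24 + 8.88 − 148.30) / 148.30 = 21.82 / 148.30 = 14.7134%
MRP = 12.05% − 5.26% = 6.79%
CAPM required = R_f + β·MRP = 5.26% + 0.825 × 6.79% = 10.86175%
α = realised − required = 14.7134% − 10.86175% = +3.85%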